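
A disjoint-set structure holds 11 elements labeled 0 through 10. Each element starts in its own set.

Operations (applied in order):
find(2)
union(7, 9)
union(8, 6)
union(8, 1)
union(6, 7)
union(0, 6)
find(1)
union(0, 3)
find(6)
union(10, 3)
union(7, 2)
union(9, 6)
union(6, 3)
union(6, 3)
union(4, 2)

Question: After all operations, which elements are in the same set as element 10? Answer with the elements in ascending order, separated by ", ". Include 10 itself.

Answer: 0, 1, 2, 3, 4, 6, 7, 8, 9, 10

Derivation:
Step 1: find(2) -> no change; set of 2 is {2}
Step 2: union(7, 9) -> merged; set of 7 now {7, 9}
Step 3: union(8, 6) -> merged; set of 8 now {6, 8}
Step 4: union(8, 1) -> merged; set of 8 now {1, 6, 8}
Step 5: union(6, 7) -> merged; set of 6 now {1, 6, 7, 8, 9}
Step 6: union(0, 6) -> merged; set of 0 now {0, 1, 6, 7, 8, 9}
Step 7: find(1) -> no change; set of 1 is {0, 1, 6, 7, 8, 9}
Step 8: union(0, 3) -> merged; set of 0 now {0, 1, 3, 6, 7, 8, 9}
Step 9: find(6) -> no change; set of 6 is {0, 1, 3, 6, 7, 8, 9}
Step 10: union(10, 3) -> merged; set of 10 now {0, 1, 3, 6, 7, 8, 9, 10}
Step 11: union(7, 2) -> merged; set of 7 now {0, 1, 2, 3, 6, 7, 8, 9, 10}
Step 12: union(9, 6) -> already same set; set of 9 now {0, 1, 2, 3, 6, 7, 8, 9, 10}
Step 13: union(6, 3) -> already same set; set of 6 now {0, 1, 2, 3, 6, 7, 8, 9, 10}
Step 14: union(6, 3) -> already same set; set of 6 now {0, 1, 2, 3, 6, 7, 8, 9, 10}
Step 15: union(4, 2) -> merged; set of 4 now {0, 1, 2, 3, 4, 6, 7, 8, 9, 10}
Component of 10: {0, 1, 2, 3, 4, 6, 7, 8, 9, 10}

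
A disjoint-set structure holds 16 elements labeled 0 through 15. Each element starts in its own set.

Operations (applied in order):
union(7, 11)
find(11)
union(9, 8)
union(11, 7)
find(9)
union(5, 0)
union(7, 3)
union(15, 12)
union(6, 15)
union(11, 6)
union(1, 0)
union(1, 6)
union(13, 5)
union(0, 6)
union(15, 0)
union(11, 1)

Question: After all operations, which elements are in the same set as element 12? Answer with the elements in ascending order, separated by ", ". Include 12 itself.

Answer: 0, 1, 3, 5, 6, 7, 11, 12, 13, 15

Derivation:
Step 1: union(7, 11) -> merged; set of 7 now {7, 11}
Step 2: find(11) -> no change; set of 11 is {7, 11}
Step 3: union(9, 8) -> merged; set of 9 now {8, 9}
Step 4: union(11, 7) -> already same set; set of 11 now {7, 11}
Step 5: find(9) -> no change; set of 9 is {8, 9}
Step 6: union(5, 0) -> merged; set of 5 now {0, 5}
Step 7: union(7, 3) -> merged; set of 7 now {3, 7, 11}
Step 8: union(15, 12) -> merged; set of 15 now {12, 15}
Step 9: union(6, 15) -> merged; set of 6 now {6, 12, 15}
Step 10: union(11, 6) -> merged; set of 11 now {3, 6, 7, 11, 12, 15}
Step 11: union(1, 0) -> merged; set of 1 now {0, 1, 5}
Step 12: union(1, 6) -> merged; set of 1 now {0, 1, 3, 5, 6, 7, 11, 12, 15}
Step 13: union(13, 5) -> merged; set of 13 now {0, 1, 3, 5, 6, 7, 11, 12, 13, 15}
Step 14: union(0, 6) -> already same set; set of 0 now {0, 1, 3, 5, 6, 7, 11, 12, 13, 15}
Step 15: union(15, 0) -> already same set; set of 15 now {0, 1, 3, 5, 6, 7, 11, 12, 13, 15}
Step 16: union(11, 1) -> already same set; set of 11 now {0, 1, 3, 5, 6, 7, 11, 12, 13, 15}
Component of 12: {0, 1, 3, 5, 6, 7, 11, 12, 13, 15}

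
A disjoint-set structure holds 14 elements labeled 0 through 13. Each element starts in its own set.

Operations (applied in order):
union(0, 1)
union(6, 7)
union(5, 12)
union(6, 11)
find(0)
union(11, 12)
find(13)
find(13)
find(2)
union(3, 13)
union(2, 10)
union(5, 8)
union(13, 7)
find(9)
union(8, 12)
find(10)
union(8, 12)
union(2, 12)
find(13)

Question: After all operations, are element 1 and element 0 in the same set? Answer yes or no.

Answer: yes

Derivation:
Step 1: union(0, 1) -> merged; set of 0 now {0, 1}
Step 2: union(6, 7) -> merged; set of 6 now {6, 7}
Step 3: union(5, 12) -> merged; set of 5 now {5, 12}
Step 4: union(6, 11) -> merged; set of 6 now {6, 7, 11}
Step 5: find(0) -> no change; set of 0 is {0, 1}
Step 6: union(11, 12) -> merged; set of 11 now {5, 6, 7, 11, 12}
Step 7: find(13) -> no change; set of 13 is {13}
Step 8: find(13) -> no change; set of 13 is {13}
Step 9: find(2) -> no change; set of 2 is {2}
Step 10: union(3, 13) -> merged; set of 3 now {3, 13}
Step 11: union(2, 10) -> merged; set of 2 now {2, 10}
Step 12: union(5, 8) -> merged; set of 5 now {5, 6, 7, 8, 11, 12}
Step 13: union(13, 7) -> merged; set of 13 now {3, 5, 6, 7, 8, 11, 12, 13}
Step 14: find(9) -> no change; set of 9 is {9}
Step 15: union(8, 12) -> already same set; set of 8 now {3, 5, 6, 7, 8, 11, 12, 13}
Step 16: find(10) -> no change; set of 10 is {2, 10}
Step 17: union(8, 12) -> already same set; set of 8 now {3, 5, 6, 7, 8, 11, 12, 13}
Step 18: union(2, 12) -> merged; set of 2 now {2, 3, 5, 6, 7, 8, 10, 11, 12, 13}
Step 19: find(13) -> no change; set of 13 is {2, 3, 5, 6, 7, 8, 10, 11, 12, 13}
Set of 1: {0, 1}; 0 is a member.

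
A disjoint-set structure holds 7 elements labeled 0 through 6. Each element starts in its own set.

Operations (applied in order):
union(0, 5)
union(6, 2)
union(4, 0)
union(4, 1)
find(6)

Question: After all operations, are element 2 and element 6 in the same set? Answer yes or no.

Answer: yes

Derivation:
Step 1: union(0, 5) -> merged; set of 0 now {0, 5}
Step 2: union(6, 2) -> merged; set of 6 now {2, 6}
Step 3: union(4, 0) -> merged; set of 4 now {0, 4, 5}
Step 4: union(4, 1) -> merged; set of 4 now {0, 1, 4, 5}
Step 5: find(6) -> no change; set of 6 is {2, 6}
Set of 2: {2, 6}; 6 is a member.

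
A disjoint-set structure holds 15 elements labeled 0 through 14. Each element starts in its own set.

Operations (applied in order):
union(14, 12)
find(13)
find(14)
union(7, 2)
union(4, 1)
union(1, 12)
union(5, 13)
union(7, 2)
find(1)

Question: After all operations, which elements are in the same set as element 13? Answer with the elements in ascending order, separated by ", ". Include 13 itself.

Step 1: union(14, 12) -> merged; set of 14 now {12, 14}
Step 2: find(13) -> no change; set of 13 is {13}
Step 3: find(14) -> no change; set of 14 is {12, 14}
Step 4: union(7, 2) -> merged; set of 7 now {2, 7}
Step 5: union(4, 1) -> merged; set of 4 now {1, 4}
Step 6: union(1, 12) -> merged; set of 1 now {1, 4, 12, 14}
Step 7: union(5, 13) -> merged; set of 5 now {5, 13}
Step 8: union(7, 2) -> already same set; set of 7 now {2, 7}
Step 9: find(1) -> no change; set of 1 is {1, 4, 12, 14}
Component of 13: {5, 13}

Answer: 5, 13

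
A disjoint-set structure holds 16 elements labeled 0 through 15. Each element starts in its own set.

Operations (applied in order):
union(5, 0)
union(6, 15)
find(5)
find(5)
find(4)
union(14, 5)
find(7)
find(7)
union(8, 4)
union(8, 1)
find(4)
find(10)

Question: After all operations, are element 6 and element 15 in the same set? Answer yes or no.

Answer: yes

Derivation:
Step 1: union(5, 0) -> merged; set of 5 now {0, 5}
Step 2: union(6, 15) -> merged; set of 6 now {6, 15}
Step 3: find(5) -> no change; set of 5 is {0, 5}
Step 4: find(5) -> no change; set of 5 is {0, 5}
Step 5: find(4) -> no change; set of 4 is {4}
Step 6: union(14, 5) -> merged; set of 14 now {0, 5, 14}
Step 7: find(7) -> no change; set of 7 is {7}
Step 8: find(7) -> no change; set of 7 is {7}
Step 9: union(8, 4) -> merged; set of 8 now {4, 8}
Step 10: union(8, 1) -> merged; set of 8 now {1, 4, 8}
Step 11: find(4) -> no change; set of 4 is {1, 4, 8}
Step 12: find(10) -> no change; set of 10 is {10}
Set of 6: {6, 15}; 15 is a member.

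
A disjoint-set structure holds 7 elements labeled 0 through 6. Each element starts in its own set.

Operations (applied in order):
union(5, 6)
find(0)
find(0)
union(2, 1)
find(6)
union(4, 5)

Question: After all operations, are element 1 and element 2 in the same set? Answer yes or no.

Answer: yes

Derivation:
Step 1: union(5, 6) -> merged; set of 5 now {5, 6}
Step 2: find(0) -> no change; set of 0 is {0}
Step 3: find(0) -> no change; set of 0 is {0}
Step 4: union(2, 1) -> merged; set of 2 now {1, 2}
Step 5: find(6) -> no change; set of 6 is {5, 6}
Step 6: union(4, 5) -> merged; set of 4 now {4, 5, 6}
Set of 1: {1, 2}; 2 is a member.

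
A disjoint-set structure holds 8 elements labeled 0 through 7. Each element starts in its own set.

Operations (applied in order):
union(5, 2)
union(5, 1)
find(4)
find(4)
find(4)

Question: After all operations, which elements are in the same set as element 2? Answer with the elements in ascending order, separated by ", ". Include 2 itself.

Step 1: union(5, 2) -> merged; set of 5 now {2, 5}
Step 2: union(5, 1) -> merged; set of 5 now {1, 2, 5}
Step 3: find(4) -> no change; set of 4 is {4}
Step 4: find(4) -> no change; set of 4 is {4}
Step 5: find(4) -> no change; set of 4 is {4}
Component of 2: {1, 2, 5}

Answer: 1, 2, 5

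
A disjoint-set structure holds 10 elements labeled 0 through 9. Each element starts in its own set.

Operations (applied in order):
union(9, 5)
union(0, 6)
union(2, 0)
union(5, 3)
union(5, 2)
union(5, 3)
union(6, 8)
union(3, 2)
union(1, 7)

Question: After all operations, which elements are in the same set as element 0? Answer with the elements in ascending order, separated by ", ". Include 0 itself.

Answer: 0, 2, 3, 5, 6, 8, 9

Derivation:
Step 1: union(9, 5) -> merged; set of 9 now {5, 9}
Step 2: union(0, 6) -> merged; set of 0 now {0, 6}
Step 3: union(2, 0) -> merged; set of 2 now {0, 2, 6}
Step 4: union(5, 3) -> merged; set of 5 now {3, 5, 9}
Step 5: union(5, 2) -> merged; set of 5 now {0, 2, 3, 5, 6, 9}
Step 6: union(5, 3) -> already same set; set of 5 now {0, 2, 3, 5, 6, 9}
Step 7: union(6, 8) -> merged; set of 6 now {0, 2, 3, 5, 6, 8, 9}
Step 8: union(3, 2) -> already same set; set of 3 now {0, 2, 3, 5, 6, 8, 9}
Step 9: union(1, 7) -> merged; set of 1 now {1, 7}
Component of 0: {0, 2, 3, 5, 6, 8, 9}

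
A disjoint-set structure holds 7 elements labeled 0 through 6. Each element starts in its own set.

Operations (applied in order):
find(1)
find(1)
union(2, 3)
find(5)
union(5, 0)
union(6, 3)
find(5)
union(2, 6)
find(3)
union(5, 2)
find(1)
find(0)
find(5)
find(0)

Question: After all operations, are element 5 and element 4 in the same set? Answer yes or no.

Step 1: find(1) -> no change; set of 1 is {1}
Step 2: find(1) -> no change; set of 1 is {1}
Step 3: union(2, 3) -> merged; set of 2 now {2, 3}
Step 4: find(5) -> no change; set of 5 is {5}
Step 5: union(5, 0) -> merged; set of 5 now {0, 5}
Step 6: union(6, 3) -> merged; set of 6 now {2, 3, 6}
Step 7: find(5) -> no change; set of 5 is {0, 5}
Step 8: union(2, 6) -> already same set; set of 2 now {2, 3, 6}
Step 9: find(3) -> no change; set of 3 is {2, 3, 6}
Step 10: union(5, 2) -> merged; set of 5 now {0, 2, 3, 5, 6}
Step 11: find(1) -> no change; set of 1 is {1}
Step 12: find(0) -> no change; set of 0 is {0, 2, 3, 5, 6}
Step 13: find(5) -> no change; set of 5 is {0, 2, 3, 5, 6}
Step 14: find(0) -> no change; set of 0 is {0, 2, 3, 5, 6}
Set of 5: {0, 2, 3, 5, 6}; 4 is not a member.

Answer: no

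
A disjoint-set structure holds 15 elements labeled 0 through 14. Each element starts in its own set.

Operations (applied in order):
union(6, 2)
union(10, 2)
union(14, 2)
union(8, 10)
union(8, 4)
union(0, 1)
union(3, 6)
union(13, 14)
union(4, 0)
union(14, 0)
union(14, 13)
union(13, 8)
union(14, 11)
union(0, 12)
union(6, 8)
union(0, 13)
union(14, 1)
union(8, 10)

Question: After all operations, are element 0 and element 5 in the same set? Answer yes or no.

Step 1: union(6, 2) -> merged; set of 6 now {2, 6}
Step 2: union(10, 2) -> merged; set of 10 now {2, 6, 10}
Step 3: union(14, 2) -> merged; set of 14 now {2, 6, 10, 14}
Step 4: union(8, 10) -> merged; set of 8 now {2, 6, 8, 10, 14}
Step 5: union(8, 4) -> merged; set of 8 now {2, 4, 6, 8, 10, 14}
Step 6: union(0, 1) -> merged; set of 0 now {0, 1}
Step 7: union(3, 6) -> merged; set of 3 now {2, 3, 4, 6, 8, 10, 14}
Step 8: union(13, 14) -> merged; set of 13 now {2, 3, 4, 6, 8, 10, 13, 14}
Step 9: union(4, 0) -> merged; set of 4 now {0, 1, 2, 3, 4, 6, 8, 10, 13, 14}
Step 10: union(14, 0) -> already same set; set of 14 now {0, 1, 2, 3, 4, 6, 8, 10, 13, 14}
Step 11: union(14, 13) -> already same set; set of 14 now {0, 1, 2, 3, 4, 6, 8, 10, 13, 14}
Step 12: union(13, 8) -> already same set; set of 13 now {0, 1, 2, 3, 4, 6, 8, 10, 13, 14}
Step 13: union(14, 11) -> merged; set of 14 now {0, 1, 2, 3, 4, 6, 8, 10, 11, 13, 14}
Step 14: union(0, 12) -> merged; set of 0 now {0, 1, 2, 3, 4, 6, 8, 10, 11, 12, 13, 14}
Step 15: union(6, 8) -> already same set; set of 6 now {0, 1, 2, 3, 4, 6, 8, 10, 11, 12, 13, 14}
Step 16: union(0, 13) -> already same set; set of 0 now {0, 1, 2, 3, 4, 6, 8, 10, 11, 12, 13, 14}
Step 17: union(14, 1) -> already same set; set of 14 now {0, 1, 2, 3, 4, 6, 8, 10, 11, 12, 13, 14}
Step 18: union(8, 10) -> already same set; set of 8 now {0, 1, 2, 3, 4, 6, 8, 10, 11, 12, 13, 14}
Set of 0: {0, 1, 2, 3, 4, 6, 8, 10, 11, 12, 13, 14}; 5 is not a member.

Answer: no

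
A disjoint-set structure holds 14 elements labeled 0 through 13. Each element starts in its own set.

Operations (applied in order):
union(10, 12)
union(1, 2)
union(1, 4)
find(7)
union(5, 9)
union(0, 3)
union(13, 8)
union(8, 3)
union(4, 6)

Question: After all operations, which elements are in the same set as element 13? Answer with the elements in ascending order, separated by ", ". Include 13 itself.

Answer: 0, 3, 8, 13

Derivation:
Step 1: union(10, 12) -> merged; set of 10 now {10, 12}
Step 2: union(1, 2) -> merged; set of 1 now {1, 2}
Step 3: union(1, 4) -> merged; set of 1 now {1, 2, 4}
Step 4: find(7) -> no change; set of 7 is {7}
Step 5: union(5, 9) -> merged; set of 5 now {5, 9}
Step 6: union(0, 3) -> merged; set of 0 now {0, 3}
Step 7: union(13, 8) -> merged; set of 13 now {8, 13}
Step 8: union(8, 3) -> merged; set of 8 now {0, 3, 8, 13}
Step 9: union(4, 6) -> merged; set of 4 now {1, 2, 4, 6}
Component of 13: {0, 3, 8, 13}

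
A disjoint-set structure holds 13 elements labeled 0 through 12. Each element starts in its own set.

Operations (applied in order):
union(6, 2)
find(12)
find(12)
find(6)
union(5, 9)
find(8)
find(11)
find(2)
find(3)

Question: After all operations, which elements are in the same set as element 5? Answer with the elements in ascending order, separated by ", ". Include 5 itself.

Answer: 5, 9

Derivation:
Step 1: union(6, 2) -> merged; set of 6 now {2, 6}
Step 2: find(12) -> no change; set of 12 is {12}
Step 3: find(12) -> no change; set of 12 is {12}
Step 4: find(6) -> no change; set of 6 is {2, 6}
Step 5: union(5, 9) -> merged; set of 5 now {5, 9}
Step 6: find(8) -> no change; set of 8 is {8}
Step 7: find(11) -> no change; set of 11 is {11}
Step 8: find(2) -> no change; set of 2 is {2, 6}
Step 9: find(3) -> no change; set of 3 is {3}
Component of 5: {5, 9}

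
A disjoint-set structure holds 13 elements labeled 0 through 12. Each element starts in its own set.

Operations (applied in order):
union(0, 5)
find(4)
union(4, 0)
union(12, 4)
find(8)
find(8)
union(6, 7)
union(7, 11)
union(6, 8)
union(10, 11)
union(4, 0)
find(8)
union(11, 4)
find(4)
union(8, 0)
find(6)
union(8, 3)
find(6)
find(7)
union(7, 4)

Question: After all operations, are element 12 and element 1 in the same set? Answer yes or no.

Step 1: union(0, 5) -> merged; set of 0 now {0, 5}
Step 2: find(4) -> no change; set of 4 is {4}
Step 3: union(4, 0) -> merged; set of 4 now {0, 4, 5}
Step 4: union(12, 4) -> merged; set of 12 now {0, 4, 5, 12}
Step 5: find(8) -> no change; set of 8 is {8}
Step 6: find(8) -> no change; set of 8 is {8}
Step 7: union(6, 7) -> merged; set of 6 now {6, 7}
Step 8: union(7, 11) -> merged; set of 7 now {6, 7, 11}
Step 9: union(6, 8) -> merged; set of 6 now {6, 7, 8, 11}
Step 10: union(10, 11) -> merged; set of 10 now {6, 7, 8, 10, 11}
Step 11: union(4, 0) -> already same set; set of 4 now {0, 4, 5, 12}
Step 12: find(8) -> no change; set of 8 is {6, 7, 8, 10, 11}
Step 13: union(11, 4) -> merged; set of 11 now {0, 4, 5, 6, 7, 8, 10, 11, 12}
Step 14: find(4) -> no change; set of 4 is {0, 4, 5, 6, 7, 8, 10, 11, 12}
Step 15: union(8, 0) -> already same set; set of 8 now {0, 4, 5, 6, 7, 8, 10, 11, 12}
Step 16: find(6) -> no change; set of 6 is {0, 4, 5, 6, 7, 8, 10, 11, 12}
Step 17: union(8, 3) -> merged; set of 8 now {0, 3, 4, 5, 6, 7, 8, 10, 11, 12}
Step 18: find(6) -> no change; set of 6 is {0, 3, 4, 5, 6, 7, 8, 10, 11, 12}
Step 19: find(7) -> no change; set of 7 is {0, 3, 4, 5, 6, 7, 8, 10, 11, 12}
Step 20: union(7, 4) -> already same set; set of 7 now {0, 3, 4, 5, 6, 7, 8, 10, 11, 12}
Set of 12: {0, 3, 4, 5, 6, 7, 8, 10, 11, 12}; 1 is not a member.

Answer: no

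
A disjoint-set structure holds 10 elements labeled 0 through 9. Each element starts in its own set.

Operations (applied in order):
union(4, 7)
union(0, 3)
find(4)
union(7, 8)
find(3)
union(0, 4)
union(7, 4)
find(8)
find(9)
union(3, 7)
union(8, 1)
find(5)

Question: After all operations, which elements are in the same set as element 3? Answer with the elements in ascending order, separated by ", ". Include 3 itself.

Answer: 0, 1, 3, 4, 7, 8

Derivation:
Step 1: union(4, 7) -> merged; set of 4 now {4, 7}
Step 2: union(0, 3) -> merged; set of 0 now {0, 3}
Step 3: find(4) -> no change; set of 4 is {4, 7}
Step 4: union(7, 8) -> merged; set of 7 now {4, 7, 8}
Step 5: find(3) -> no change; set of 3 is {0, 3}
Step 6: union(0, 4) -> merged; set of 0 now {0, 3, 4, 7, 8}
Step 7: union(7, 4) -> already same set; set of 7 now {0, 3, 4, 7, 8}
Step 8: find(8) -> no change; set of 8 is {0, 3, 4, 7, 8}
Step 9: find(9) -> no change; set of 9 is {9}
Step 10: union(3, 7) -> already same set; set of 3 now {0, 3, 4, 7, 8}
Step 11: union(8, 1) -> merged; set of 8 now {0, 1, 3, 4, 7, 8}
Step 12: find(5) -> no change; set of 5 is {5}
Component of 3: {0, 1, 3, 4, 7, 8}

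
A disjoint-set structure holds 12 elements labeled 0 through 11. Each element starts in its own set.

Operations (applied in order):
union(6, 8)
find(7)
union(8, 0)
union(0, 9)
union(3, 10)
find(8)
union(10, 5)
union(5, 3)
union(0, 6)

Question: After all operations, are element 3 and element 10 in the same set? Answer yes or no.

Step 1: union(6, 8) -> merged; set of 6 now {6, 8}
Step 2: find(7) -> no change; set of 7 is {7}
Step 3: union(8, 0) -> merged; set of 8 now {0, 6, 8}
Step 4: union(0, 9) -> merged; set of 0 now {0, 6, 8, 9}
Step 5: union(3, 10) -> merged; set of 3 now {3, 10}
Step 6: find(8) -> no change; set of 8 is {0, 6, 8, 9}
Step 7: union(10, 5) -> merged; set of 10 now {3, 5, 10}
Step 8: union(5, 3) -> already same set; set of 5 now {3, 5, 10}
Step 9: union(0, 6) -> already same set; set of 0 now {0, 6, 8, 9}
Set of 3: {3, 5, 10}; 10 is a member.

Answer: yes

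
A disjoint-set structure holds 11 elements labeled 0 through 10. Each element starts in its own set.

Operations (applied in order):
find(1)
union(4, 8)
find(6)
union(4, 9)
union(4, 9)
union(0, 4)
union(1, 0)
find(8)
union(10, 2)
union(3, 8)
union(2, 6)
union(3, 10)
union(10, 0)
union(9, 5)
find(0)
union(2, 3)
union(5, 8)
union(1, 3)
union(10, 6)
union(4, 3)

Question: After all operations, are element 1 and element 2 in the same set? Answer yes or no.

Step 1: find(1) -> no change; set of 1 is {1}
Step 2: union(4, 8) -> merged; set of 4 now {4, 8}
Step 3: find(6) -> no change; set of 6 is {6}
Step 4: union(4, 9) -> merged; set of 4 now {4, 8, 9}
Step 5: union(4, 9) -> already same set; set of 4 now {4, 8, 9}
Step 6: union(0, 4) -> merged; set of 0 now {0, 4, 8, 9}
Step 7: union(1, 0) -> merged; set of 1 now {0, 1, 4, 8, 9}
Step 8: find(8) -> no change; set of 8 is {0, 1, 4, 8, 9}
Step 9: union(10, 2) -> merged; set of 10 now {2, 10}
Step 10: union(3, 8) -> merged; set of 3 now {0, 1, 3, 4, 8, 9}
Step 11: union(2, 6) -> merged; set of 2 now {2, 6, 10}
Step 12: union(3, 10) -> merged; set of 3 now {0, 1, 2, 3, 4, 6, 8, 9, 10}
Step 13: union(10, 0) -> already same set; set of 10 now {0, 1, 2, 3, 4, 6, 8, 9, 10}
Step 14: union(9, 5) -> merged; set of 9 now {0, 1, 2, 3, 4, 5, 6, 8, 9, 10}
Step 15: find(0) -> no change; set of 0 is {0, 1, 2, 3, 4, 5, 6, 8, 9, 10}
Step 16: union(2, 3) -> already same set; set of 2 now {0, 1, 2, 3, 4, 5, 6, 8, 9, 10}
Step 17: union(5, 8) -> already same set; set of 5 now {0, 1, 2, 3, 4, 5, 6, 8, 9, 10}
Step 18: union(1, 3) -> already same set; set of 1 now {0, 1, 2, 3, 4, 5, 6, 8, 9, 10}
Step 19: union(10, 6) -> already same set; set of 10 now {0, 1, 2, 3, 4, 5, 6, 8, 9, 10}
Step 20: union(4, 3) -> already same set; set of 4 now {0, 1, 2, 3, 4, 5, 6, 8, 9, 10}
Set of 1: {0, 1, 2, 3, 4, 5, 6, 8, 9, 10}; 2 is a member.

Answer: yes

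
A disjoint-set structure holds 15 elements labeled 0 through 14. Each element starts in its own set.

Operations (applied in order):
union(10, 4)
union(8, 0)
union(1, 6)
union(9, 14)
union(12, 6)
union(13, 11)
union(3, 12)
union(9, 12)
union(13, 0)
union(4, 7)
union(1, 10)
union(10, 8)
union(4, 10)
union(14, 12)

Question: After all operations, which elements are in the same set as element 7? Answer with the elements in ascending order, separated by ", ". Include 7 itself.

Step 1: union(10, 4) -> merged; set of 10 now {4, 10}
Step 2: union(8, 0) -> merged; set of 8 now {0, 8}
Step 3: union(1, 6) -> merged; set of 1 now {1, 6}
Step 4: union(9, 14) -> merged; set of 9 now {9, 14}
Step 5: union(12, 6) -> merged; set of 12 now {1, 6, 12}
Step 6: union(13, 11) -> merged; set of 13 now {11, 13}
Step 7: union(3, 12) -> merged; set of 3 now {1, 3, 6, 12}
Step 8: union(9, 12) -> merged; set of 9 now {1, 3, 6, 9, 12, 14}
Step 9: union(13, 0) -> merged; set of 13 now {0, 8, 11, 13}
Step 10: union(4, 7) -> merged; set of 4 now {4, 7, 10}
Step 11: union(1, 10) -> merged; set of 1 now {1, 3, 4, 6, 7, 9, 10, 12, 14}
Step 12: union(10, 8) -> merged; set of 10 now {0, 1, 3, 4, 6, 7, 8, 9, 10, 11, 12, 13, 14}
Step 13: union(4, 10) -> already same set; set of 4 now {0, 1, 3, 4, 6, 7, 8, 9, 10, 11, 12, 13, 14}
Step 14: union(14, 12) -> already same set; set of 14 now {0, 1, 3, 4, 6, 7, 8, 9, 10, 11, 12, 13, 14}
Component of 7: {0, 1, 3, 4, 6, 7, 8, 9, 10, 11, 12, 13, 14}

Answer: 0, 1, 3, 4, 6, 7, 8, 9, 10, 11, 12, 13, 14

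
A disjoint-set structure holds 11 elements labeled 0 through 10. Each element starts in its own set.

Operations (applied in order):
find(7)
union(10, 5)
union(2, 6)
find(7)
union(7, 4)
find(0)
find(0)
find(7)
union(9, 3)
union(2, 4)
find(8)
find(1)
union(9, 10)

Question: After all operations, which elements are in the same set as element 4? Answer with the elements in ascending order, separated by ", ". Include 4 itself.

Step 1: find(7) -> no change; set of 7 is {7}
Step 2: union(10, 5) -> merged; set of 10 now {5, 10}
Step 3: union(2, 6) -> merged; set of 2 now {2, 6}
Step 4: find(7) -> no change; set of 7 is {7}
Step 5: union(7, 4) -> merged; set of 7 now {4, 7}
Step 6: find(0) -> no change; set of 0 is {0}
Step 7: find(0) -> no change; set of 0 is {0}
Step 8: find(7) -> no change; set of 7 is {4, 7}
Step 9: union(9, 3) -> merged; set of 9 now {3, 9}
Step 10: union(2, 4) -> merged; set of 2 now {2, 4, 6, 7}
Step 11: find(8) -> no change; set of 8 is {8}
Step 12: find(1) -> no change; set of 1 is {1}
Step 13: union(9, 10) -> merged; set of 9 now {3, 5, 9, 10}
Component of 4: {2, 4, 6, 7}

Answer: 2, 4, 6, 7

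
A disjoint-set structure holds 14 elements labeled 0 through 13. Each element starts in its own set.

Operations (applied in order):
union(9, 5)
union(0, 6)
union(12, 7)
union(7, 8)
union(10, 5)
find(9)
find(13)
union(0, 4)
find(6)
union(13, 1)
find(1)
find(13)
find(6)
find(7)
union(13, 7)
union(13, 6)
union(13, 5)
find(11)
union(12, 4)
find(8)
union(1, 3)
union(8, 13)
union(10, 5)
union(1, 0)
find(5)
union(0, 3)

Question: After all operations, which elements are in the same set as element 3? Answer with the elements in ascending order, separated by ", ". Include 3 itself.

Answer: 0, 1, 3, 4, 5, 6, 7, 8, 9, 10, 12, 13

Derivation:
Step 1: union(9, 5) -> merged; set of 9 now {5, 9}
Step 2: union(0, 6) -> merged; set of 0 now {0, 6}
Step 3: union(12, 7) -> merged; set of 12 now {7, 12}
Step 4: union(7, 8) -> merged; set of 7 now {7, 8, 12}
Step 5: union(10, 5) -> merged; set of 10 now {5, 9, 10}
Step 6: find(9) -> no change; set of 9 is {5, 9, 10}
Step 7: find(13) -> no change; set of 13 is {13}
Step 8: union(0, 4) -> merged; set of 0 now {0, 4, 6}
Step 9: find(6) -> no change; set of 6 is {0, 4, 6}
Step 10: union(13, 1) -> merged; set of 13 now {1, 13}
Step 11: find(1) -> no change; set of 1 is {1, 13}
Step 12: find(13) -> no change; set of 13 is {1, 13}
Step 13: find(6) -> no change; set of 6 is {0, 4, 6}
Step 14: find(7) -> no change; set of 7 is {7, 8, 12}
Step 15: union(13, 7) -> merged; set of 13 now {1, 7, 8, 12, 13}
Step 16: union(13, 6) -> merged; set of 13 now {0, 1, 4, 6, 7, 8, 12, 13}
Step 17: union(13, 5) -> merged; set of 13 now {0, 1, 4, 5, 6, 7, 8, 9, 10, 12, 13}
Step 18: find(11) -> no change; set of 11 is {11}
Step 19: union(12, 4) -> already same set; set of 12 now {0, 1, 4, 5, 6, 7, 8, 9, 10, 12, 13}
Step 20: find(8) -> no change; set of 8 is {0, 1, 4, 5, 6, 7, 8, 9, 10, 12, 13}
Step 21: union(1, 3) -> merged; set of 1 now {0, 1, 3, 4, 5, 6, 7, 8, 9, 10, 12, 13}
Step 22: union(8, 13) -> already same set; set of 8 now {0, 1, 3, 4, 5, 6, 7, 8, 9, 10, 12, 13}
Step 23: union(10, 5) -> already same set; set of 10 now {0, 1, 3, 4, 5, 6, 7, 8, 9, 10, 12, 13}
Step 24: union(1, 0) -> already same set; set of 1 now {0, 1, 3, 4, 5, 6, 7, 8, 9, 10, 12, 13}
Step 25: find(5) -> no change; set of 5 is {0, 1, 3, 4, 5, 6, 7, 8, 9, 10, 12, 13}
Step 26: union(0, 3) -> already same set; set of 0 now {0, 1, 3, 4, 5, 6, 7, 8, 9, 10, 12, 13}
Component of 3: {0, 1, 3, 4, 5, 6, 7, 8, 9, 10, 12, 13}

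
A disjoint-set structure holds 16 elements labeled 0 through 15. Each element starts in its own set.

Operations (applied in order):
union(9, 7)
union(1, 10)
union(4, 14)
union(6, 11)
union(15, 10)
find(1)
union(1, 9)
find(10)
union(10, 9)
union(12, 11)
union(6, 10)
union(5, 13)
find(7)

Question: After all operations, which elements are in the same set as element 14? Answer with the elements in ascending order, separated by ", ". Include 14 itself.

Answer: 4, 14

Derivation:
Step 1: union(9, 7) -> merged; set of 9 now {7, 9}
Step 2: union(1, 10) -> merged; set of 1 now {1, 10}
Step 3: union(4, 14) -> merged; set of 4 now {4, 14}
Step 4: union(6, 11) -> merged; set of 6 now {6, 11}
Step 5: union(15, 10) -> merged; set of 15 now {1, 10, 15}
Step 6: find(1) -> no change; set of 1 is {1, 10, 15}
Step 7: union(1, 9) -> merged; set of 1 now {1, 7, 9, 10, 15}
Step 8: find(10) -> no change; set of 10 is {1, 7, 9, 10, 15}
Step 9: union(10, 9) -> already same set; set of 10 now {1, 7, 9, 10, 15}
Step 10: union(12, 11) -> merged; set of 12 now {6, 11, 12}
Step 11: union(6, 10) -> merged; set of 6 now {1, 6, 7, 9, 10, 11, 12, 15}
Step 12: union(5, 13) -> merged; set of 5 now {5, 13}
Step 13: find(7) -> no change; set of 7 is {1, 6, 7, 9, 10, 11, 12, 15}
Component of 14: {4, 14}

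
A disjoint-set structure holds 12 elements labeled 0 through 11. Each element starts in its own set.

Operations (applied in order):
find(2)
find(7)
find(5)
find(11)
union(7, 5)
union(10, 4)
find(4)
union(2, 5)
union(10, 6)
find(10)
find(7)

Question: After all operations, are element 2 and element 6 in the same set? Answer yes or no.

Answer: no

Derivation:
Step 1: find(2) -> no change; set of 2 is {2}
Step 2: find(7) -> no change; set of 7 is {7}
Step 3: find(5) -> no change; set of 5 is {5}
Step 4: find(11) -> no change; set of 11 is {11}
Step 5: union(7, 5) -> merged; set of 7 now {5, 7}
Step 6: union(10, 4) -> merged; set of 10 now {4, 10}
Step 7: find(4) -> no change; set of 4 is {4, 10}
Step 8: union(2, 5) -> merged; set of 2 now {2, 5, 7}
Step 9: union(10, 6) -> merged; set of 10 now {4, 6, 10}
Step 10: find(10) -> no change; set of 10 is {4, 6, 10}
Step 11: find(7) -> no change; set of 7 is {2, 5, 7}
Set of 2: {2, 5, 7}; 6 is not a member.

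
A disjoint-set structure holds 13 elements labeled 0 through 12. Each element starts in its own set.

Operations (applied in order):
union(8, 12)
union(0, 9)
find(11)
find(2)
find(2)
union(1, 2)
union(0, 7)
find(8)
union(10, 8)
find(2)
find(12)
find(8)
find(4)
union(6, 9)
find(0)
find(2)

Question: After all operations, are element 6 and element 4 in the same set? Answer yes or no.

Answer: no

Derivation:
Step 1: union(8, 12) -> merged; set of 8 now {8, 12}
Step 2: union(0, 9) -> merged; set of 0 now {0, 9}
Step 3: find(11) -> no change; set of 11 is {11}
Step 4: find(2) -> no change; set of 2 is {2}
Step 5: find(2) -> no change; set of 2 is {2}
Step 6: union(1, 2) -> merged; set of 1 now {1, 2}
Step 7: union(0, 7) -> merged; set of 0 now {0, 7, 9}
Step 8: find(8) -> no change; set of 8 is {8, 12}
Step 9: union(10, 8) -> merged; set of 10 now {8, 10, 12}
Step 10: find(2) -> no change; set of 2 is {1, 2}
Step 11: find(12) -> no change; set of 12 is {8, 10, 12}
Step 12: find(8) -> no change; set of 8 is {8, 10, 12}
Step 13: find(4) -> no change; set of 4 is {4}
Step 14: union(6, 9) -> merged; set of 6 now {0, 6, 7, 9}
Step 15: find(0) -> no change; set of 0 is {0, 6, 7, 9}
Step 16: find(2) -> no change; set of 2 is {1, 2}
Set of 6: {0, 6, 7, 9}; 4 is not a member.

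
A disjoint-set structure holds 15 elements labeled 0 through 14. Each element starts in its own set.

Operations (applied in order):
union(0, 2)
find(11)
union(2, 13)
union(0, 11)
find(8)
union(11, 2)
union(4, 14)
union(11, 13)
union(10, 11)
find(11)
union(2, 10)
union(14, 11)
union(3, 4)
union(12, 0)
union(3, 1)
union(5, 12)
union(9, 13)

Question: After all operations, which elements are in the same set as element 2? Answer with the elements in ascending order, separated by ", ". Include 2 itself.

Answer: 0, 1, 2, 3, 4, 5, 9, 10, 11, 12, 13, 14

Derivation:
Step 1: union(0, 2) -> merged; set of 0 now {0, 2}
Step 2: find(11) -> no change; set of 11 is {11}
Step 3: union(2, 13) -> merged; set of 2 now {0, 2, 13}
Step 4: union(0, 11) -> merged; set of 0 now {0, 2, 11, 13}
Step 5: find(8) -> no change; set of 8 is {8}
Step 6: union(11, 2) -> already same set; set of 11 now {0, 2, 11, 13}
Step 7: union(4, 14) -> merged; set of 4 now {4, 14}
Step 8: union(11, 13) -> already same set; set of 11 now {0, 2, 11, 13}
Step 9: union(10, 11) -> merged; set of 10 now {0, 2, 10, 11, 13}
Step 10: find(11) -> no change; set of 11 is {0, 2, 10, 11, 13}
Step 11: union(2, 10) -> already same set; set of 2 now {0, 2, 10, 11, 13}
Step 12: union(14, 11) -> merged; set of 14 now {0, 2, 4, 10, 11, 13, 14}
Step 13: union(3, 4) -> merged; set of 3 now {0, 2, 3, 4, 10, 11, 13, 14}
Step 14: union(12, 0) -> merged; set of 12 now {0, 2, 3, 4, 10, 11, 12, 13, 14}
Step 15: union(3, 1) -> merged; set of 3 now {0, 1, 2, 3, 4, 10, 11, 12, 13, 14}
Step 16: union(5, 12) -> merged; set of 5 now {0, 1, 2, 3, 4, 5, 10, 11, 12, 13, 14}
Step 17: union(9, 13) -> merged; set of 9 now {0, 1, 2, 3, 4, 5, 9, 10, 11, 12, 13, 14}
Component of 2: {0, 1, 2, 3, 4, 5, 9, 10, 11, 12, 13, 14}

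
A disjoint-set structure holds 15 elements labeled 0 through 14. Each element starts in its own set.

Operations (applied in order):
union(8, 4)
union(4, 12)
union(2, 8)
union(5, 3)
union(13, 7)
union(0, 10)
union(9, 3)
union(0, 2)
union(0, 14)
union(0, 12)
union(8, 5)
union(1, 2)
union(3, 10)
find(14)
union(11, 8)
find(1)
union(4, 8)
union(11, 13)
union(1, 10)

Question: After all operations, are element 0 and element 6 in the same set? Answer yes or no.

Step 1: union(8, 4) -> merged; set of 8 now {4, 8}
Step 2: union(4, 12) -> merged; set of 4 now {4, 8, 12}
Step 3: union(2, 8) -> merged; set of 2 now {2, 4, 8, 12}
Step 4: union(5, 3) -> merged; set of 5 now {3, 5}
Step 5: union(13, 7) -> merged; set of 13 now {7, 13}
Step 6: union(0, 10) -> merged; set of 0 now {0, 10}
Step 7: union(9, 3) -> merged; set of 9 now {3, 5, 9}
Step 8: union(0, 2) -> merged; set of 0 now {0, 2, 4, 8, 10, 12}
Step 9: union(0, 14) -> merged; set of 0 now {0, 2, 4, 8, 10, 12, 14}
Step 10: union(0, 12) -> already same set; set of 0 now {0, 2, 4, 8, 10, 12, 14}
Step 11: union(8, 5) -> merged; set of 8 now {0, 2, 3, 4, 5, 8, 9, 10, 12, 14}
Step 12: union(1, 2) -> merged; set of 1 now {0, 1, 2, 3, 4, 5, 8, 9, 10, 12, 14}
Step 13: union(3, 10) -> already same set; set of 3 now {0, 1, 2, 3, 4, 5, 8, 9, 10, 12, 14}
Step 14: find(14) -> no change; set of 14 is {0, 1, 2, 3, 4, 5, 8, 9, 10, 12, 14}
Step 15: union(11, 8) -> merged; set of 11 now {0, 1, 2, 3, 4, 5, 8, 9, 10, 11, 12, 14}
Step 16: find(1) -> no change; set of 1 is {0, 1, 2, 3, 4, 5, 8, 9, 10, 11, 12, 14}
Step 17: union(4, 8) -> already same set; set of 4 now {0, 1, 2, 3, 4, 5, 8, 9, 10, 11, 12, 14}
Step 18: union(11, 13) -> merged; set of 11 now {0, 1, 2, 3, 4, 5, 7, 8, 9, 10, 11, 12, 13, 14}
Step 19: union(1, 10) -> already same set; set of 1 now {0, 1, 2, 3, 4, 5, 7, 8, 9, 10, 11, 12, 13, 14}
Set of 0: {0, 1, 2, 3, 4, 5, 7, 8, 9, 10, 11, 12, 13, 14}; 6 is not a member.

Answer: no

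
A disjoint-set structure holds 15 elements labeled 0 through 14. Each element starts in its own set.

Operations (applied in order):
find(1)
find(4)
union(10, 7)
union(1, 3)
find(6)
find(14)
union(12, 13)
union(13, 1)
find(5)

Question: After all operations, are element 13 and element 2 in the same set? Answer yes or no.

Answer: no

Derivation:
Step 1: find(1) -> no change; set of 1 is {1}
Step 2: find(4) -> no change; set of 4 is {4}
Step 3: union(10, 7) -> merged; set of 10 now {7, 10}
Step 4: union(1, 3) -> merged; set of 1 now {1, 3}
Step 5: find(6) -> no change; set of 6 is {6}
Step 6: find(14) -> no change; set of 14 is {14}
Step 7: union(12, 13) -> merged; set of 12 now {12, 13}
Step 8: union(13, 1) -> merged; set of 13 now {1, 3, 12, 13}
Step 9: find(5) -> no change; set of 5 is {5}
Set of 13: {1, 3, 12, 13}; 2 is not a member.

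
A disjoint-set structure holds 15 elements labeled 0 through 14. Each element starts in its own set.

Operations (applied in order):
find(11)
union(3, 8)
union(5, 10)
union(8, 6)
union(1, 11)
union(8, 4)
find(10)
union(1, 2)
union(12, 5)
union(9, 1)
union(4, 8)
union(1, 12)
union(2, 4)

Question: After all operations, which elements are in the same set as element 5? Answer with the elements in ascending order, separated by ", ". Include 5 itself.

Step 1: find(11) -> no change; set of 11 is {11}
Step 2: union(3, 8) -> merged; set of 3 now {3, 8}
Step 3: union(5, 10) -> merged; set of 5 now {5, 10}
Step 4: union(8, 6) -> merged; set of 8 now {3, 6, 8}
Step 5: union(1, 11) -> merged; set of 1 now {1, 11}
Step 6: union(8, 4) -> merged; set of 8 now {3, 4, 6, 8}
Step 7: find(10) -> no change; set of 10 is {5, 10}
Step 8: union(1, 2) -> merged; set of 1 now {1, 2, 11}
Step 9: union(12, 5) -> merged; set of 12 now {5, 10, 12}
Step 10: union(9, 1) -> merged; set of 9 now {1, 2, 9, 11}
Step 11: union(4, 8) -> already same set; set of 4 now {3, 4, 6, 8}
Step 12: union(1, 12) -> merged; set of 1 now {1, 2, 5, 9, 10, 11, 12}
Step 13: union(2, 4) -> merged; set of 2 now {1, 2, 3, 4, 5, 6, 8, 9, 10, 11, 12}
Component of 5: {1, 2, 3, 4, 5, 6, 8, 9, 10, 11, 12}

Answer: 1, 2, 3, 4, 5, 6, 8, 9, 10, 11, 12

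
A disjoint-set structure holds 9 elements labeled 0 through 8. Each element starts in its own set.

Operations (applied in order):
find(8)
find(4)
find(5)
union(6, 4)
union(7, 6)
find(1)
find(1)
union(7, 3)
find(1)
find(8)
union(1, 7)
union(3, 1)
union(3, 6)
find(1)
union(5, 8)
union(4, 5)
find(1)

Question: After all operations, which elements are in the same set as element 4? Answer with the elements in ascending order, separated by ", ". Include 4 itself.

Step 1: find(8) -> no change; set of 8 is {8}
Step 2: find(4) -> no change; set of 4 is {4}
Step 3: find(5) -> no change; set of 5 is {5}
Step 4: union(6, 4) -> merged; set of 6 now {4, 6}
Step 5: union(7, 6) -> merged; set of 7 now {4, 6, 7}
Step 6: find(1) -> no change; set of 1 is {1}
Step 7: find(1) -> no change; set of 1 is {1}
Step 8: union(7, 3) -> merged; set of 7 now {3, 4, 6, 7}
Step 9: find(1) -> no change; set of 1 is {1}
Step 10: find(8) -> no change; set of 8 is {8}
Step 11: union(1, 7) -> merged; set of 1 now {1, 3, 4, 6, 7}
Step 12: union(3, 1) -> already same set; set of 3 now {1, 3, 4, 6, 7}
Step 13: union(3, 6) -> already same set; set of 3 now {1, 3, 4, 6, 7}
Step 14: find(1) -> no change; set of 1 is {1, 3, 4, 6, 7}
Step 15: union(5, 8) -> merged; set of 5 now {5, 8}
Step 16: union(4, 5) -> merged; set of 4 now {1, 3, 4, 5, 6, 7, 8}
Step 17: find(1) -> no change; set of 1 is {1, 3, 4, 5, 6, 7, 8}
Component of 4: {1, 3, 4, 5, 6, 7, 8}

Answer: 1, 3, 4, 5, 6, 7, 8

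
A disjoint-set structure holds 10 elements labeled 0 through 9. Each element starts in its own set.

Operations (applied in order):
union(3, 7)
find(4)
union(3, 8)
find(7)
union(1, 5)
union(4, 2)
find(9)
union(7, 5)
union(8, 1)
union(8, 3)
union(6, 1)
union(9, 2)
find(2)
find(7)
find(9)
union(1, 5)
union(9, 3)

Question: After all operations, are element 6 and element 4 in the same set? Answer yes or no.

Step 1: union(3, 7) -> merged; set of 3 now {3, 7}
Step 2: find(4) -> no change; set of 4 is {4}
Step 3: union(3, 8) -> merged; set of 3 now {3, 7, 8}
Step 4: find(7) -> no change; set of 7 is {3, 7, 8}
Step 5: union(1, 5) -> merged; set of 1 now {1, 5}
Step 6: union(4, 2) -> merged; set of 4 now {2, 4}
Step 7: find(9) -> no change; set of 9 is {9}
Step 8: union(7, 5) -> merged; set of 7 now {1, 3, 5, 7, 8}
Step 9: union(8, 1) -> already same set; set of 8 now {1, 3, 5, 7, 8}
Step 10: union(8, 3) -> already same set; set of 8 now {1, 3, 5, 7, 8}
Step 11: union(6, 1) -> merged; set of 6 now {1, 3, 5, 6, 7, 8}
Step 12: union(9, 2) -> merged; set of 9 now {2, 4, 9}
Step 13: find(2) -> no change; set of 2 is {2, 4, 9}
Step 14: find(7) -> no change; set of 7 is {1, 3, 5, 6, 7, 8}
Step 15: find(9) -> no change; set of 9 is {2, 4, 9}
Step 16: union(1, 5) -> already same set; set of 1 now {1, 3, 5, 6, 7, 8}
Step 17: union(9, 3) -> merged; set of 9 now {1, 2, 3, 4, 5, 6, 7, 8, 9}
Set of 6: {1, 2, 3, 4, 5, 6, 7, 8, 9}; 4 is a member.

Answer: yes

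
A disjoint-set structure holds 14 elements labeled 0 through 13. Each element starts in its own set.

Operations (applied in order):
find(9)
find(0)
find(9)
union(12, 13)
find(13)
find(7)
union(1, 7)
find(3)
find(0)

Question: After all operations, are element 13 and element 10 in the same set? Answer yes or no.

Answer: no

Derivation:
Step 1: find(9) -> no change; set of 9 is {9}
Step 2: find(0) -> no change; set of 0 is {0}
Step 3: find(9) -> no change; set of 9 is {9}
Step 4: union(12, 13) -> merged; set of 12 now {12, 13}
Step 5: find(13) -> no change; set of 13 is {12, 13}
Step 6: find(7) -> no change; set of 7 is {7}
Step 7: union(1, 7) -> merged; set of 1 now {1, 7}
Step 8: find(3) -> no change; set of 3 is {3}
Step 9: find(0) -> no change; set of 0 is {0}
Set of 13: {12, 13}; 10 is not a member.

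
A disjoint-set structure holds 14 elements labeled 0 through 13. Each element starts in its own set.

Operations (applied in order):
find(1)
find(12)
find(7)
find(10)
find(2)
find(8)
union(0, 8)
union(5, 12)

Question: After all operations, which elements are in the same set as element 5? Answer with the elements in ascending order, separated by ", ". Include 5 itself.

Answer: 5, 12

Derivation:
Step 1: find(1) -> no change; set of 1 is {1}
Step 2: find(12) -> no change; set of 12 is {12}
Step 3: find(7) -> no change; set of 7 is {7}
Step 4: find(10) -> no change; set of 10 is {10}
Step 5: find(2) -> no change; set of 2 is {2}
Step 6: find(8) -> no change; set of 8 is {8}
Step 7: union(0, 8) -> merged; set of 0 now {0, 8}
Step 8: union(5, 12) -> merged; set of 5 now {5, 12}
Component of 5: {5, 12}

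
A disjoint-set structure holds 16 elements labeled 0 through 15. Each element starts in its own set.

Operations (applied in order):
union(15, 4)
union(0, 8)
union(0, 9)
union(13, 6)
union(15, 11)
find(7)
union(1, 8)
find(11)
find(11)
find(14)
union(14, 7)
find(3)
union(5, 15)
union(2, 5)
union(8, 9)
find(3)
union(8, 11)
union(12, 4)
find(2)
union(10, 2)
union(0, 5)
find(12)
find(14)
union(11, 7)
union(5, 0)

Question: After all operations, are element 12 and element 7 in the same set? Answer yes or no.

Answer: yes

Derivation:
Step 1: union(15, 4) -> merged; set of 15 now {4, 15}
Step 2: union(0, 8) -> merged; set of 0 now {0, 8}
Step 3: union(0, 9) -> merged; set of 0 now {0, 8, 9}
Step 4: union(13, 6) -> merged; set of 13 now {6, 13}
Step 5: union(15, 11) -> merged; set of 15 now {4, 11, 15}
Step 6: find(7) -> no change; set of 7 is {7}
Step 7: union(1, 8) -> merged; set of 1 now {0, 1, 8, 9}
Step 8: find(11) -> no change; set of 11 is {4, 11, 15}
Step 9: find(11) -> no change; set of 11 is {4, 11, 15}
Step 10: find(14) -> no change; set of 14 is {14}
Step 11: union(14, 7) -> merged; set of 14 now {7, 14}
Step 12: find(3) -> no change; set of 3 is {3}
Step 13: union(5, 15) -> merged; set of 5 now {4, 5, 11, 15}
Step 14: union(2, 5) -> merged; set of 2 now {2, 4, 5, 11, 15}
Step 15: union(8, 9) -> already same set; set of 8 now {0, 1, 8, 9}
Step 16: find(3) -> no change; set of 3 is {3}
Step 17: union(8, 11) -> merged; set of 8 now {0, 1, 2, 4, 5, 8, 9, 11, 15}
Step 18: union(12, 4) -> merged; set of 12 now {0, 1, 2, 4, 5, 8, 9, 11, 12, 15}
Step 19: find(2) -> no change; set of 2 is {0, 1, 2, 4, 5, 8, 9, 11, 12, 15}
Step 20: union(10, 2) -> merged; set of 10 now {0, 1, 2, 4, 5, 8, 9, 10, 11, 12, 15}
Step 21: union(0, 5) -> already same set; set of 0 now {0, 1, 2, 4, 5, 8, 9, 10, 11, 12, 15}
Step 22: find(12) -> no change; set of 12 is {0, 1, 2, 4, 5, 8, 9, 10, 11, 12, 15}
Step 23: find(14) -> no change; set of 14 is {7, 14}
Step 24: union(11, 7) -> merged; set of 11 now {0, 1, 2, 4, 5, 7, 8, 9, 10, 11, 12, 14, 15}
Step 25: union(5, 0) -> already same set; set of 5 now {0, 1, 2, 4, 5, 7, 8, 9, 10, 11, 12, 14, 15}
Set of 12: {0, 1, 2, 4, 5, 7, 8, 9, 10, 11, 12, 14, 15}; 7 is a member.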